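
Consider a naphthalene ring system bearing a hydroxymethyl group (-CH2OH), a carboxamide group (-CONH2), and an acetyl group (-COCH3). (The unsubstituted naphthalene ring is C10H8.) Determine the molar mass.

Atom tally by fragment:
  naphthalene ring system core → C:10 H:8
  (− 3 ring H displaced by substituents)
  + CH2OH → C:1 H:3 O:1
  + CONH2 → C:1 H:2 O:1 N:1
  + COCH3 → C:2 H:3 O:1
Element totals:
  C: 14
  H: 13
  N: 1
  O: 3
Molecular formula: C14H13NO3.
  M = 14(12.011) + 13(1.008) + 14.007 + 3(15.999)
    = 168.154 + 13.104 + 14.007 + 47.997 = 243.262

243.26 g/mol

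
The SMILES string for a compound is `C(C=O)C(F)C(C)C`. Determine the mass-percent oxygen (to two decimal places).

Atom tally by fragment:
  OHCCH2 → C:2 H:3 O:1
  CH(F) → C:1 H:1 F:1
  CH(CH3) → C:2 H:4
  CH3 → C:1 H:3
Element totals:
  C: 6
  H: 11
  F: 1
  O: 1
Molecular formula: C6H11FO.
Molar mass = 118.151 g/mol.
Mass from O: 1 × 15.999 = 15.999 g/mol.
%O = 15.999 / 118.151 × 100 = 13.54%.

13.54%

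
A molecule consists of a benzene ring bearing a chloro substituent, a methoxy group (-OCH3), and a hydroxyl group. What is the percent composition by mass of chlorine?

Atom tally by fragment:
  benzene ring core → C:6 H:6
  (− 3 ring H displaced by substituents)
  + Cl → Cl:1
  + OCH3 → C:1 H:3 O:1
  + OH → O:1 H:1
Element totals:
  C: 7
  H: 7
  Cl: 1
  O: 2
Molecular formula: C7H7ClO2.
Molar mass = 158.581 g/mol.
Mass from Cl: 1 × 35.45 = 35.450 g/mol.
%Cl = 35.450 / 158.581 × 100 = 22.35%.

22.35%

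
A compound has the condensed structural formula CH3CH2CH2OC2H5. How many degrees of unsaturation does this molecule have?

Element totals:
  C: 5
  H: 12
  O: 1
Molecular formula: C5H12O.
DoU = (2C + 2 + N − H − X) / 2 = (2·5 + 2 + 0 − 12 − 0) / 2 = 0.

0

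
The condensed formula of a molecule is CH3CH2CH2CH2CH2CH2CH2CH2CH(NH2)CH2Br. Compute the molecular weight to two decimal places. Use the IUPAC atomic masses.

236.20 g/mol

Element totals:
  C: 10
  H: 22
  Br: 1
  N: 1
Molecular formula: C10H22BrN.
  M = 10(12.011) + 22(1.008) + 79.904 + 14.007
    = 120.110 + 22.176 + 79.904 + 14.007 = 236.197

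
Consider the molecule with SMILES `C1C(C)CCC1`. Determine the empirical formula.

CH2

Atom tally by fragment:
  cyclopentane ring core → C:5 H:10
  (− 1 ring H displaced by substituents)
  + CH3 → C:1 H:3
Element totals:
  C: 6
  H: 12
Molecular formula: C6H12.
gcd of subscripts = 6; dividing each by 6:
  C: 6/6 = 1
  H: 12/6 = 2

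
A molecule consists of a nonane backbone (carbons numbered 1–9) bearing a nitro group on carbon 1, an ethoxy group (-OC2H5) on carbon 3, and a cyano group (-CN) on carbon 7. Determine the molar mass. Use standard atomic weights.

Atom tally by fragment:
  O2NCH2 → C:1 H:2 N:1 O:2
  CH2 → C:1 H:2
  CH(OC2H5) → C:3 H:6 O:1
  CH2 → C:1 H:2
  CH2 → C:1 H:2
  CH2 → C:1 H:2
  CH(CN) → C:2 H:1 N:1
  CH2 → C:1 H:2
  CH3 → C:1 H:3
Element totals:
  C: 12
  H: 22
  N: 2
  O: 3
Molecular formula: C12H22N2O3.
  M = 12(12.011) + 22(1.008) + 2(14.007) + 3(15.999)
    = 144.132 + 22.176 + 28.014 + 47.997 = 242.319

242.32 g/mol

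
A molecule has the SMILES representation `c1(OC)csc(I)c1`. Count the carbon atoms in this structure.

Atom tally by fragment:
  thiophene ring core → C:4 H:4 S:1
  (− 2 ring H displaced by substituents)
  + OCH3 → C:1 H:3 O:1
  + I → I:1
Element totals:
  C: 5
  H: 5
  I: 1
  O: 1
  S: 1

5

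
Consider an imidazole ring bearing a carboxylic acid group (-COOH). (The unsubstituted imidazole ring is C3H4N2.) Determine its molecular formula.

C4H4N2O2

Atom tally by fragment:
  imidazole ring core → C:3 H:4 N:2
  (− 1 ring H displaced by substituents)
  + COOH → C:1 H:1 O:2
Element totals:
  C: 4
  H: 4
  N: 2
  O: 2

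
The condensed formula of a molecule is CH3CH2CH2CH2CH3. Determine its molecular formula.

C5H12

Element totals:
  C: 5
  H: 12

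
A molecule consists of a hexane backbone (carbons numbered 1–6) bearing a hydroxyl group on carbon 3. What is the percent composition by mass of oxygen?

Atom tally by fragment:
  CH3 → C:1 H:3
  CH2 → C:1 H:2
  CH(OH) → C:1 H:2 O:1
  CH2 → C:1 H:2
  CH2 → C:1 H:2
  CH3 → C:1 H:3
Element totals:
  C: 6
  H: 14
  O: 1
Molecular formula: C6H14O.
Molar mass = 102.177 g/mol.
Mass from O: 1 × 15.999 = 15.999 g/mol.
%O = 15.999 / 102.177 × 100 = 15.66%.

15.66%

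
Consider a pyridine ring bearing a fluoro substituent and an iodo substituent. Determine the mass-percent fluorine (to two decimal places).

8.52%

Atom tally by fragment:
  pyridine ring core → C:5 H:5 N:1
  (− 2 ring H displaced by substituents)
  + F → F:1
  + I → I:1
Element totals:
  C: 5
  H: 3
  F: 1
  I: 1
  N: 1
Molecular formula: C5H3FIN.
Molar mass = 222.988 g/mol.
Mass from F: 1 × 18.998 = 18.998 g/mol.
%F = 18.998 / 222.988 × 100 = 8.52%.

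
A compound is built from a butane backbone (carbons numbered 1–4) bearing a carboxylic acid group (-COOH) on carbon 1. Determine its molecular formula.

C5H10O2

Atom tally by fragment:
  HOOCCH2 → C:2 H:3 O:2
  CH2 → C:1 H:2
  CH2 → C:1 H:2
  CH3 → C:1 H:3
Element totals:
  C: 5
  H: 10
  O: 2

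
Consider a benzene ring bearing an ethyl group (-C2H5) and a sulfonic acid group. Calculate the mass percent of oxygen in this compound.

Atom tally by fragment:
  benzene ring core → C:6 H:6
  (− 2 ring H displaced by substituents)
  + C2H5 → C:2 H:5
  + SO3H → S:1 O:3 H:1
Element totals:
  C: 8
  H: 10
  O: 3
  S: 1
Molecular formula: C8H10O3S.
Molar mass = 186.225 g/mol.
Mass from O: 3 × 15.999 = 47.997 g/mol.
%O = 47.997 / 186.225 × 100 = 25.77%.

25.77%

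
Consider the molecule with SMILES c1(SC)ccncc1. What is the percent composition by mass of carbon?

Atom tally by fragment:
  pyridine ring core → C:5 H:5 N:1
  (− 1 ring H displaced by substituents)
  + SCH3 → C:1 H:3 S:1
Element totals:
  C: 6
  H: 7
  N: 1
  S: 1
Molecular formula: C6H7NS.
Molar mass = 125.189 g/mol.
Mass from C: 6 × 12.011 = 72.066 g/mol.
%C = 72.066 / 125.189 × 100 = 57.57%.

57.57%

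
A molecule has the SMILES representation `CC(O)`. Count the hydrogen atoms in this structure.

6

Atom tally by fragment:
  CH3 → C:1 H:3
  CH2OH → C:1 H:3 O:1
Element totals:
  C: 2
  H: 6
  O: 1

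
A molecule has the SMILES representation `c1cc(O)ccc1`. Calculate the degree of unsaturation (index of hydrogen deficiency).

4

Atom tally by fragment:
  benzene ring core → C:6 H:6
  (− 1 ring H displaced by substituents)
  + OH → O:1 H:1
Element totals:
  C: 6
  H: 6
  O: 1
Molecular formula: C6H6O.
DoU = (2C + 2 + N − H − X) / 2 = (2·6 + 2 + 0 − 6 − 0) / 2 = 4.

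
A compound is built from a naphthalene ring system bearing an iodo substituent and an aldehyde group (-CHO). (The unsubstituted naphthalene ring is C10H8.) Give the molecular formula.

Atom tally by fragment:
  naphthalene ring system core → C:10 H:8
  (− 2 ring H displaced by substituents)
  + I → I:1
  + CHO → C:1 H:1 O:1
Element totals:
  C: 11
  H: 7
  I: 1
  O: 1

C11H7IO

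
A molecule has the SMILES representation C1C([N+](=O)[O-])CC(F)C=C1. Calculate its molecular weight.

Atom tally by fragment:
  cyclohexene ring core → C:6 H:10
  (− 2 ring H displaced by substituents)
  + NO2 → N:1 O:2
  + F → F:1
Element totals:
  C: 6
  H: 8
  F: 1
  N: 1
  O: 2
Molecular formula: C6H8FNO2.
  M = 6(12.011) + 8(1.008) + 18.998 + 14.007 + 2(15.999)
    = 72.066 + 8.064 + 18.998 + 14.007 + 31.998 = 145.133

145.13 g/mol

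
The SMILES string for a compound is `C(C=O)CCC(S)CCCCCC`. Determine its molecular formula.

Atom tally by fragment:
  OHCCH2 → C:2 H:3 O:1
  CH2 → C:1 H:2
  CH2 → C:1 H:2
  CH(SH) → C:1 H:2 S:1
  CH2 → C:1 H:2
  CH2 → C:1 H:2
  CH2 → C:1 H:2
  CH2 → C:1 H:2
  CH2 → C:1 H:2
  CH3 → C:1 H:3
Element totals:
  C: 11
  H: 22
  O: 1
  S: 1

C11H22OS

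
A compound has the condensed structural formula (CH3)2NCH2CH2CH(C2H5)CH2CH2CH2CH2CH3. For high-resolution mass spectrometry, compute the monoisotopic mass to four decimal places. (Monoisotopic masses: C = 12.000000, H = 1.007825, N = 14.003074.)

185.2143

Atom tally by fragment:
  (CH3)2NCH2 → C:3 H:8 N:1
  CH2 → C:1 H:2
  CH(C2H5) → C:3 H:6
  CH2 → C:1 H:2
  CH2 → C:1 H:2
  CH2 → C:1 H:2
  CH2 → C:1 H:2
  CH3 → C:1 H:3
Element totals:
  C: 12
  H: 27
  N: 1
Molecular formula: C12H27N.
  M = 12(12.0) + 27(1.007825) + 14.003074
    = 144.000000 + 27.211275 + 14.003074 = 185.214349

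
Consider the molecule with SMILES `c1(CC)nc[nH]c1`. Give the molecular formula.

C5H8N2

Atom tally by fragment:
  imidazole ring core → C:3 H:4 N:2
  (− 1 ring H displaced by substituents)
  + C2H5 → C:2 H:5
Element totals:
  C: 5
  H: 8
  N: 2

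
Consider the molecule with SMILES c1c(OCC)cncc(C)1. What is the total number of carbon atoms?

Atom tally by fragment:
  pyridine ring core → C:5 H:5 N:1
  (− 2 ring H displaced by substituents)
  + OC2H5 → C:2 H:5 O:1
  + CH3 → C:1 H:3
Element totals:
  C: 8
  H: 11
  N: 1
  O: 1

8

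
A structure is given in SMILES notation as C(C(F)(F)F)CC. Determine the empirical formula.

Atom tally by fragment:
  F3CCH2 → C:2 H:2 F:3
  CH2 → C:1 H:2
  CH3 → C:1 H:3
Element totals:
  C: 4
  H: 7
  F: 3
Molecular formula: C4H7F3.
gcd of subscripts (4, 3, 7) = 1, so the empirical formula equals the molecular formula.

C4H7F3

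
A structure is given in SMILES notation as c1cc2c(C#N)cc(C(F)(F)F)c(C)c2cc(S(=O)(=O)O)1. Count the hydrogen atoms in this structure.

8

Atom tally by fragment:
  naphthalene ring system core → C:10 H:8
  (− 4 ring H displaced by substituents)
  + CN → C:1 N:1
  + CF3 → C:1 F:3
  + CH3 → C:1 H:3
  + SO3H → S:1 O:3 H:1
Element totals:
  C: 13
  H: 8
  F: 3
  N: 1
  O: 3
  S: 1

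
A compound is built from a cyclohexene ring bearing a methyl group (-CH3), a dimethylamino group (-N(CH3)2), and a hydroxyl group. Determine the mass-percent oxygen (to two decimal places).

10.31%

Atom tally by fragment:
  cyclohexene ring core → C:6 H:10
  (− 3 ring H displaced by substituents)
  + CH3 → C:1 H:3
  + N(CH3)2 → N:1 C:2 H:6
  + OH → O:1 H:1
Element totals:
  C: 9
  H: 17
  N: 1
  O: 1
Molecular formula: C9H17NO.
Molar mass = 155.241 g/mol.
Mass from O: 1 × 15.999 = 15.999 g/mol.
%O = 15.999 / 155.241 × 100 = 10.31%.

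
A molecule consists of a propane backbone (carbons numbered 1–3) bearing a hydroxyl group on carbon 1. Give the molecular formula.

C3H8O

Atom tally by fragment:
  HOCH2 → C:1 H:3 O:1
  CH2 → C:1 H:2
  CH3 → C:1 H:3
Element totals:
  C: 3
  H: 8
  O: 1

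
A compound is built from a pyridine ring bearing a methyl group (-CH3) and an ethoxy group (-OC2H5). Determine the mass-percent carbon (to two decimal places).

70.04%

Atom tally by fragment:
  pyridine ring core → C:5 H:5 N:1
  (− 2 ring H displaced by substituents)
  + CH3 → C:1 H:3
  + OC2H5 → C:2 H:5 O:1
Element totals:
  C: 8
  H: 11
  N: 1
  O: 1
Molecular formula: C8H11NO.
Molar mass = 137.182 g/mol.
Mass from C: 8 × 12.011 = 96.088 g/mol.
%C = 96.088 / 137.182 × 100 = 70.04%.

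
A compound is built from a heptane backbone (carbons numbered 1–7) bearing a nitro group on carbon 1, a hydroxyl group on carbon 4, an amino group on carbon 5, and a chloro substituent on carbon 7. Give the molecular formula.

C7H15ClN2O3

Atom tally by fragment:
  O2NCH2 → C:1 H:2 N:1 O:2
  CH2 → C:1 H:2
  CH2 → C:1 H:2
  CH(OH) → C:1 H:2 O:1
  CH(NH2) → C:1 H:3 N:1
  CH2 → C:1 H:2
  CH2Cl → C:1 H:2 Cl:1
Element totals:
  C: 7
  H: 15
  Cl: 1
  N: 2
  O: 3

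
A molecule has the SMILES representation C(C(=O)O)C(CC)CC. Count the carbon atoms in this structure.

Atom tally by fragment:
  HOOCCH2 → C:2 H:3 O:2
  CH(C2H5) → C:3 H:6
  CH2 → C:1 H:2
  CH3 → C:1 H:3
Element totals:
  C: 7
  H: 14
  O: 2

7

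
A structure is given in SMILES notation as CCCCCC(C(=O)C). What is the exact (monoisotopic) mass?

Atom tally by fragment:
  CH3 → C:1 H:3
  CH2 → C:1 H:2
  CH2 → C:1 H:2
  CH2 → C:1 H:2
  CH2 → C:1 H:2
  CH2COCH3 → C:3 H:5 O:1
Element totals:
  C: 8
  H: 16
  O: 1
Molecular formula: C8H16O.
  M = 8(12.0) + 16(1.007825) + 15.994915
    = 96.000000 + 16.125200 + 15.994915 = 128.120115

128.1201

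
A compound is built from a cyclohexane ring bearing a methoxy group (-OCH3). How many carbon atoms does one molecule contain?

7

Atom tally by fragment:
  cyclohexane ring core → C:6 H:12
  (− 1 ring H displaced by substituents)
  + OCH3 → C:1 H:3 O:1
Element totals:
  C: 7
  H: 14
  O: 1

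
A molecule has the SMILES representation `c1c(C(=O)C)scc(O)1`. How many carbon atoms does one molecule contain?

6

Atom tally by fragment:
  thiophene ring core → C:4 H:4 S:1
  (− 2 ring H displaced by substituents)
  + COCH3 → C:2 H:3 O:1
  + OH → O:1 H:1
Element totals:
  C: 6
  H: 6
  O: 2
  S: 1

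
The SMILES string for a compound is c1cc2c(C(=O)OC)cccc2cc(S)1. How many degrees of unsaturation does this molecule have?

8

Atom tally by fragment:
  naphthalene ring system core → C:10 H:8
  (− 2 ring H displaced by substituents)
  + COOCH3 → C:2 H:3 O:2
  + SH → S:1 H:1
Element totals:
  C: 12
  H: 10
  O: 2
  S: 1
Molecular formula: C12H10O2S.
DoU = (2C + 2 + N − H − X) / 2 = (2·12 + 2 + 0 − 10 − 0) / 2 = 8.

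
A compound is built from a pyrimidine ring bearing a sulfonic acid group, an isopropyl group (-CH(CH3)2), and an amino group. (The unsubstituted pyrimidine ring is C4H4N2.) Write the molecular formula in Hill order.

Atom tally by fragment:
  pyrimidine ring core → C:4 H:4 N:2
  (− 3 ring H displaced by substituents)
  + SO3H → S:1 O:3 H:1
  + CH(CH3)2 → C:3 H:7
  + NH2 → N:1 H:2
Element totals:
  C: 7
  H: 11
  N: 3
  O: 3
  S: 1

C7H11N3O3S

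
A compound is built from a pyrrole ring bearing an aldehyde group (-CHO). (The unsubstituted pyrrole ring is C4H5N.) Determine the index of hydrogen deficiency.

Atom tally by fragment:
  pyrrole ring core → C:4 H:5 N:1
  (− 1 ring H displaced by substituents)
  + CHO → C:1 H:1 O:1
Element totals:
  C: 5
  H: 5
  N: 1
  O: 1
Molecular formula: C5H5NO.
DoU = (2C + 2 + N − H − X) / 2 = (2·5 + 2 + 1 − 5 − 0) / 2 = 4.

4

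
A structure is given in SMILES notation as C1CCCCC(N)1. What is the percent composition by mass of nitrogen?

14.12%

Atom tally by fragment:
  cyclohexane ring core → C:6 H:12
  (− 1 ring H displaced by substituents)
  + NH2 → N:1 H:2
Element totals:
  C: 6
  H: 13
  N: 1
Molecular formula: C6H13N.
Molar mass = 99.177 g/mol.
Mass from N: 1 × 14.007 = 14.007 g/mol.
%N = 14.007 / 99.177 × 100 = 14.12%.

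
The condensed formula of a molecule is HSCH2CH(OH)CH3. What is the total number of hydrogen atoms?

8

Atom tally by fragment:
  HSCH2 → C:1 H:3 S:1
  CH(OH) → C:1 H:2 O:1
  CH3 → C:1 H:3
Element totals:
  C: 3
  H: 8
  O: 1
  S: 1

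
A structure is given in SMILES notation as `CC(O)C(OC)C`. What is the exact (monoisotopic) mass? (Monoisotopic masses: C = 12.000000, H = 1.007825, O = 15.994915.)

104.0837

Atom tally by fragment:
  CH3 → C:1 H:3
  CH(OH) → C:1 H:2 O:1
  CH(OCH3) → C:2 H:4 O:1
  CH3 → C:1 H:3
Element totals:
  C: 5
  H: 12
  O: 2
Molecular formula: C5H12O2.
  M = 5(12.0) + 12(1.007825) + 2(15.994915)
    = 60.000000 + 12.093900 + 31.989830 = 104.083730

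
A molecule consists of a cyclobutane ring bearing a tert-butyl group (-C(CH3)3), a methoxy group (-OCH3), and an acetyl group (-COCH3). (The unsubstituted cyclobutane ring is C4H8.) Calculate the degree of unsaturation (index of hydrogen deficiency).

Atom tally by fragment:
  cyclobutane ring core → C:4 H:8
  (− 3 ring H displaced by substituents)
  + C(CH3)3 → C:4 H:9
  + OCH3 → C:1 H:3 O:1
  + COCH3 → C:2 H:3 O:1
Element totals:
  C: 11
  H: 20
  O: 2
Molecular formula: C11H20O2.
DoU = (2C + 2 + N − H − X) / 2 = (2·11 + 2 + 0 − 20 − 0) / 2 = 2.

2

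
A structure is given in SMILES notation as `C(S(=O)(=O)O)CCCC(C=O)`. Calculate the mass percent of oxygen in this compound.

35.51%

Atom tally by fragment:
  HO3SCH2 → C:1 H:3 S:1 O:3
  CH2 → C:1 H:2
  CH2 → C:1 H:2
  CH2 → C:1 H:2
  CH2CHO → C:2 H:3 O:1
Element totals:
  C: 6
  H: 12
  O: 4
  S: 1
Molecular formula: C6H12O4S.
Molar mass = 180.218 g/mol.
Mass from O: 4 × 15.999 = 63.996 g/mol.
%O = 63.996 / 180.218 × 100 = 35.51%.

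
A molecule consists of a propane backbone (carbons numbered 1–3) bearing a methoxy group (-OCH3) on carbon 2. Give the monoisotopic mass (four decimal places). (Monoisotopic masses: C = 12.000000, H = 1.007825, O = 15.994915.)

74.0732

Atom tally by fragment:
  CH3 → C:1 H:3
  CH(OCH3) → C:2 H:4 O:1
  CH3 → C:1 H:3
Element totals:
  C: 4
  H: 10
  O: 1
Molecular formula: C4H10O.
  M = 4(12.0) + 10(1.007825) + 15.994915
    = 48.000000 + 10.078250 + 15.994915 = 74.073165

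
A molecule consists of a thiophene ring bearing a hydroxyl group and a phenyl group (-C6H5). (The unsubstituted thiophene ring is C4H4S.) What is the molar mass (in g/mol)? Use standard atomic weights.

176.23 g/mol

Atom tally by fragment:
  thiophene ring core → C:4 H:4 S:1
  (− 2 ring H displaced by substituents)
  + OH → O:1 H:1
  + C6H5 → C:6 H:5
Element totals:
  C: 10
  H: 8
  O: 1
  S: 1
Molecular formula: C10H8OS.
  M = 10(12.011) + 8(1.008) + 15.999 + 32.06
    = 120.110 + 8.064 + 15.999 + 32.060 = 176.233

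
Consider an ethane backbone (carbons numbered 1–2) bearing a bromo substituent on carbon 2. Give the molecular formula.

C2H5Br

Atom tally by fragment:
  CH3 → C:1 H:3
  CH2Br → C:1 H:2 Br:1
Element totals:
  C: 2
  H: 5
  Br: 1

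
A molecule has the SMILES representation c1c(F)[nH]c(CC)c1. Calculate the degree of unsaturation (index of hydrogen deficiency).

3

Atom tally by fragment:
  pyrrole ring core → C:4 H:5 N:1
  (− 2 ring H displaced by substituents)
  + F → F:1
  + C2H5 → C:2 H:5
Element totals:
  C: 6
  H: 8
  F: 1
  N: 1
Molecular formula: C6H8FN.
DoU = (2C + 2 + N − H − X) / 2 = (2·6 + 2 + 1 − 8 − 1) / 2 = 3.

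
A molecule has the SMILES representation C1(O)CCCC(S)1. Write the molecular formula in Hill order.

Atom tally by fragment:
  cyclopentane ring core → C:5 H:10
  (− 2 ring H displaced by substituents)
  + OH → O:1 H:1
  + SH → S:1 H:1
Element totals:
  C: 5
  H: 10
  O: 1
  S: 1

C5H10OS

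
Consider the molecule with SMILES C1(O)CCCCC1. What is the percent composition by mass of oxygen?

Atom tally by fragment:
  cyclohexane ring core → C:6 H:12
  (− 1 ring H displaced by substituents)
  + OH → O:1 H:1
Element totals:
  C: 6
  H: 12
  O: 1
Molecular formula: C6H12O.
Molar mass = 100.161 g/mol.
Mass from O: 1 × 15.999 = 15.999 g/mol.
%O = 15.999 / 100.161 × 100 = 15.97%.

15.97%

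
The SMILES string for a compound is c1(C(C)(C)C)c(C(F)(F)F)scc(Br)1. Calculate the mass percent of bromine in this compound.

27.83%

Atom tally by fragment:
  thiophene ring core → C:4 H:4 S:1
  (− 3 ring H displaced by substituents)
  + C(CH3)3 → C:4 H:9
  + CF3 → C:1 F:3
  + Br → Br:1
Element totals:
  C: 9
  H: 10
  Br: 1
  F: 3
  S: 1
Molecular formula: C9H10BrF3S.
Molar mass = 287.137 g/mol.
Mass from Br: 1 × 79.904 = 79.904 g/mol.
%Br = 79.904 / 287.137 × 100 = 27.83%.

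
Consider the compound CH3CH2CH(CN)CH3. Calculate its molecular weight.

Element totals:
  C: 5
  H: 9
  N: 1
Molecular formula: C5H9N.
  M = 5(12.011) + 9(1.008) + 14.007
    = 60.055 + 9.072 + 14.007 = 83.134

83.13 g/mol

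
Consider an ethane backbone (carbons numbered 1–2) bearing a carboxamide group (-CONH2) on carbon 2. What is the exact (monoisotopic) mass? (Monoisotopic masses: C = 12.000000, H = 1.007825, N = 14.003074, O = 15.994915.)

Atom tally by fragment:
  CH3 → C:1 H:3
  CH2CONH2 → C:2 H:4 O:1 N:1
Element totals:
  C: 3
  H: 7
  N: 1
  O: 1
Molecular formula: C3H7NO.
  M = 3(12.0) + 7(1.007825) + 14.003074 + 15.994915
    = 36.000000 + 7.054775 + 14.003074 + 15.994915 = 73.052764

73.0528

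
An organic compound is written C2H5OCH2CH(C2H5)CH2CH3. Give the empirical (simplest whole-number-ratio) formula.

Atom tally by fragment:
  C2H5OCH2 → C:3 H:7 O:1
  CH(C2H5) → C:3 H:6
  CH2 → C:1 H:2
  CH3 → C:1 H:3
Element totals:
  C: 8
  H: 18
  O: 1
Molecular formula: C8H18O.
gcd of subscripts (8, 18, 1) = 1, so the empirical formula equals the molecular formula.

C8H18O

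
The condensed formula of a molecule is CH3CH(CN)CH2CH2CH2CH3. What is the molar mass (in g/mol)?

111.19 g/mol

Atom tally by fragment:
  CH3 → C:1 H:3
  CH(CN) → C:2 H:1 N:1
  CH2 → C:1 H:2
  CH2 → C:1 H:2
  CH2 → C:1 H:2
  CH3 → C:1 H:3
Element totals:
  C: 7
  H: 13
  N: 1
Molecular formula: C7H13N.
  M = 7(12.011) + 13(1.008) + 14.007
    = 84.077 + 13.104 + 14.007 = 111.188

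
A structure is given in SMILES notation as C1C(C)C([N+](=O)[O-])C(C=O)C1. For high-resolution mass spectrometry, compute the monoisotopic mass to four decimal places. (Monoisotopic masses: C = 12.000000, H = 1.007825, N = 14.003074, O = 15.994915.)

157.0739

Atom tally by fragment:
  cyclopentane ring core → C:5 H:10
  (− 3 ring H displaced by substituents)
  + CH3 → C:1 H:3
  + NO2 → N:1 O:2
  + CHO → C:1 H:1 O:1
Element totals:
  C: 7
  H: 11
  N: 1
  O: 3
Molecular formula: C7H11NO3.
  M = 7(12.0) + 11(1.007825) + 14.003074 + 3(15.994915)
    = 84.000000 + 11.086075 + 14.003074 + 47.984745 = 157.073894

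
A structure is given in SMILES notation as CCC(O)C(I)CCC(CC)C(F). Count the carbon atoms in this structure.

10

Atom tally by fragment:
  CH3 → C:1 H:3
  CH2 → C:1 H:2
  CH(OH) → C:1 H:2 O:1
  CH(I) → C:1 H:1 I:1
  CH2 → C:1 H:2
  CH2 → C:1 H:2
  CH(C2H5) → C:3 H:6
  CH2F → C:1 H:2 F:1
Element totals:
  C: 10
  H: 20
  F: 1
  I: 1
  O: 1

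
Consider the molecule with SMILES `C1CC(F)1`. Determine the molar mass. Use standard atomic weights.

Atom tally by fragment:
  cyclopropane ring core → C:3 H:6
  (− 1 ring H displaced by substituents)
  + F → F:1
Element totals:
  C: 3
  H: 5
  F: 1
Molecular formula: C3H5F.
  M = 3(12.011) + 5(1.008) + 18.998
    = 36.033 + 5.040 + 18.998 = 60.071

60.07 g/mol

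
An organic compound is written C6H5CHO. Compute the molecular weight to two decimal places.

Atom tally by fragment:
  benzene ring core → C:6 H:6
  (− 1 ring H displaced by substituents)
  + CHO → C:1 H:1 O:1
Element totals:
  C: 7
  H: 6
  O: 1
Molecular formula: C7H6O.
  M = 7(12.011) + 6(1.008) + 15.999
    = 84.077 + 6.048 + 15.999 = 106.124

106.12 g/mol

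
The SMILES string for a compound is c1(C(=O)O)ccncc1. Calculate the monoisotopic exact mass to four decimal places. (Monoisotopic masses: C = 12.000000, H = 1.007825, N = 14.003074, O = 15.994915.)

123.0320

Atom tally by fragment:
  pyridine ring core → C:5 H:5 N:1
  (− 1 ring H displaced by substituents)
  + COOH → C:1 H:1 O:2
Element totals:
  C: 6
  H: 5
  N: 1
  O: 2
Molecular formula: C6H5NO2.
  M = 6(12.0) + 5(1.007825) + 14.003074 + 2(15.994915)
    = 72.000000 + 5.039125 + 14.003074 + 31.989830 = 123.032029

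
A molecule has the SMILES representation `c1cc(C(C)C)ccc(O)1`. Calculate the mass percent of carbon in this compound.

Atom tally by fragment:
  benzene ring core → C:6 H:6
  (− 2 ring H displaced by substituents)
  + CH(CH3)2 → C:3 H:7
  + OH → O:1 H:1
Element totals:
  C: 9
  H: 12
  O: 1
Molecular formula: C9H12O.
Molar mass = 136.194 g/mol.
Mass from C: 9 × 12.011 = 108.099 g/mol.
%C = 108.099 / 136.194 × 100 = 79.37%.

79.37%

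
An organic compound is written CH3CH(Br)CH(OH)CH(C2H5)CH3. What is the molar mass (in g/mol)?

Element totals:
  C: 7
  H: 15
  Br: 1
  O: 1
Molecular formula: C7H15BrO.
  M = 7(12.011) + 15(1.008) + 79.904 + 15.999
    = 84.077 + 15.120 + 79.904 + 15.999 = 195.100

195.10 g/mol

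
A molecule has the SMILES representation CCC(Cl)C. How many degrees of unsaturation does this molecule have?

0

Atom tally by fragment:
  CH3 → C:1 H:3
  CH2 → C:1 H:2
  CH(Cl) → C:1 H:1 Cl:1
  CH3 → C:1 H:3
Element totals:
  C: 4
  H: 9
  Cl: 1
Molecular formula: C4H9Cl.
DoU = (2C + 2 + N − H − X) / 2 = (2·4 + 2 + 0 − 9 − 1) / 2 = 0.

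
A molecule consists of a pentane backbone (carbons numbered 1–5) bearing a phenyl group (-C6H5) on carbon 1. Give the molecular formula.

Atom tally by fragment:
  C6H5CH2 → C:7 H:7
  CH2 → C:1 H:2
  CH2 → C:1 H:2
  CH2 → C:1 H:2
  CH3 → C:1 H:3
Element totals:
  C: 11
  H: 16

C11H16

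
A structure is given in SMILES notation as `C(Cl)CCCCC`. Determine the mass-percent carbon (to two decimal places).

59.75%

Atom tally by fragment:
  ClCH2 → C:1 H:2 Cl:1
  CH2 → C:1 H:2
  CH2 → C:1 H:2
  CH2 → C:1 H:2
  CH2 → C:1 H:2
  CH3 → C:1 H:3
Element totals:
  C: 6
  H: 13
  Cl: 1
Molecular formula: C6H13Cl.
Molar mass = 120.620 g/mol.
Mass from C: 6 × 12.011 = 72.066 g/mol.
%C = 72.066 / 120.620 × 100 = 59.75%.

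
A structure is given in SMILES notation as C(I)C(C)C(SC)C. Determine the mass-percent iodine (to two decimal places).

Atom tally by fragment:
  ICH2 → C:1 H:2 I:1
  CH(CH3) → C:2 H:4
  CH(SCH3) → C:2 H:4 S:1
  CH3 → C:1 H:3
Element totals:
  C: 6
  H: 13
  I: 1
  S: 1
Molecular formula: C6H13IS.
Molar mass = 244.134 g/mol.
Mass from I: 1 × 126.904 = 126.904 g/mol.
%I = 126.904 / 244.134 × 100 = 51.98%.

51.98%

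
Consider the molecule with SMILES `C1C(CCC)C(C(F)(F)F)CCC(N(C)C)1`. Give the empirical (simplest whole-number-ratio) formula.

C12H22F3N

Atom tally by fragment:
  cyclohexane ring core → C:6 H:12
  (− 3 ring H displaced by substituents)
  + CH2CH2CH3 → C:3 H:7
  + CF3 → C:1 F:3
  + N(CH3)2 → N:1 C:2 H:6
Element totals:
  C: 12
  H: 22
  F: 3
  N: 1
Molecular formula: C12H22F3N.
gcd of subscripts (12, 3, 22, 1) = 1, so the empirical formula equals the molecular formula.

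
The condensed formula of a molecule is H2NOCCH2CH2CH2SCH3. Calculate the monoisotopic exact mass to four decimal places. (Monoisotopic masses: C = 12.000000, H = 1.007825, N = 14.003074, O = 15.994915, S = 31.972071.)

Atom tally by fragment:
  H2NOCCH2 → C:2 H:4 O:1 N:1
  CH2 → C:1 H:2
  CH2SCH3 → C:2 H:5 S:1
Element totals:
  C: 5
  H: 11
  N: 1
  O: 1
  S: 1
Molecular formula: C5H11NOS.
  M = 5(12.0) + 11(1.007825) + 14.003074 + 15.994915 + 31.972071
    = 60.000000 + 11.086075 + 14.003074 + 15.994915 + 31.972071 = 133.056135

133.0561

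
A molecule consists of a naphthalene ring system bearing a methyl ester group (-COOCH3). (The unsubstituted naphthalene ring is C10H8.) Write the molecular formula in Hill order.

Atom tally by fragment:
  naphthalene ring system core → C:10 H:8
  (− 1 ring H displaced by substituents)
  + COOCH3 → C:2 H:3 O:2
Element totals:
  C: 12
  H: 10
  O: 2

C12H10O2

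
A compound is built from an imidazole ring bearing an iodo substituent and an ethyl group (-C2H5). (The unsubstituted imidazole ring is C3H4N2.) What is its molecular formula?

Atom tally by fragment:
  imidazole ring core → C:3 H:4 N:2
  (− 2 ring H displaced by substituents)
  + I → I:1
  + C2H5 → C:2 H:5
Element totals:
  C: 5
  H: 7
  I: 1
  N: 2

C5H7IN2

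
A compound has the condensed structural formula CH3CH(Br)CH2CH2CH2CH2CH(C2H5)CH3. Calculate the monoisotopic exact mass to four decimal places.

220.0827

Element totals:
  C: 10
  H: 21
  Br: 1
Molecular formula: C10H21Br.
  M = 10(12.0) + 21(1.007825) + 78.918338
    = 120.000000 + 21.164325 + 78.918338 = 220.082663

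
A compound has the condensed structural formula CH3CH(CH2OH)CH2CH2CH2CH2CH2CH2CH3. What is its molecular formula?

Atom tally by fragment:
  CH3 → C:1 H:3
  CH(CH2OH) → C:2 H:4 O:1
  CH2 → C:1 H:2
  CH2 → C:1 H:2
  CH2 → C:1 H:2
  CH2 → C:1 H:2
  CH2 → C:1 H:2
  CH2 → C:1 H:2
  CH3 → C:1 H:3
Element totals:
  C: 10
  H: 22
  O: 1

C10H22O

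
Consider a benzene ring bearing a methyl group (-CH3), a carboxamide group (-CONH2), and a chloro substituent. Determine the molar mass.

Atom tally by fragment:
  benzene ring core → C:6 H:6
  (− 3 ring H displaced by substituents)
  + CH3 → C:1 H:3
  + CONH2 → C:1 H:2 O:1 N:1
  + Cl → Cl:1
Element totals:
  C: 8
  H: 8
  Cl: 1
  N: 1
  O: 1
Molecular formula: C8H8ClNO.
  M = 8(12.011) + 8(1.008) + 35.45 + 14.007 + 15.999
    = 96.088 + 8.064 + 35.450 + 14.007 + 15.999 = 169.608

169.61 g/mol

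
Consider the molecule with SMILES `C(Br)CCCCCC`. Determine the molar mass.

179.10 g/mol

Atom tally by fragment:
  BrCH2 → C:1 H:2 Br:1
  CH2 → C:1 H:2
  CH2 → C:1 H:2
  CH2 → C:1 H:2
  CH2 → C:1 H:2
  CH2 → C:1 H:2
  CH3 → C:1 H:3
Element totals:
  C: 7
  H: 15
  Br: 1
Molecular formula: C7H15Br.
  M = 7(12.011) + 15(1.008) + 79.904
    = 84.077 + 15.120 + 79.904 = 179.101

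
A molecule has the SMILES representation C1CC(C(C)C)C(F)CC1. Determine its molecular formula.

Atom tally by fragment:
  cyclohexane ring core → C:6 H:12
  (− 2 ring H displaced by substituents)
  + CH(CH3)2 → C:3 H:7
  + F → F:1
Element totals:
  C: 9
  H: 17
  F: 1

C9H17F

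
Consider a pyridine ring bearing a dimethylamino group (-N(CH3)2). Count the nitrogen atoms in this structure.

2

Atom tally by fragment:
  pyridine ring core → C:5 H:5 N:1
  (− 1 ring H displaced by substituents)
  + N(CH3)2 → N:1 C:2 H:6
Element totals:
  C: 7
  H: 10
  N: 2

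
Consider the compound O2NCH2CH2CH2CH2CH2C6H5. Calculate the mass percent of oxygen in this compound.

16.56%

Element totals:
  C: 11
  H: 15
  N: 1
  O: 2
Molecular formula: C11H15NO2.
Molar mass = 193.246 g/mol.
Mass from O: 2 × 15.999 = 31.998 g/mol.
%O = 31.998 / 193.246 × 100 = 16.56%.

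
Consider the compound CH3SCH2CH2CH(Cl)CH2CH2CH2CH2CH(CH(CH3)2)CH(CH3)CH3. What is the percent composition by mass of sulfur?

Atom tally by fragment:
  CH3SCH2 → C:2 H:5 S:1
  CH2 → C:1 H:2
  CH(Cl) → C:1 H:1 Cl:1
  CH2 → C:1 H:2
  CH2 → C:1 H:2
  CH2 → C:1 H:2
  CH2 → C:1 H:2
  CH(CH(CH3)2) → C:4 H:8
  CH(CH3) → C:2 H:4
  CH3 → C:1 H:3
Element totals:
  C: 15
  H: 31
  Cl: 1
  S: 1
Molecular formula: C15H31ClS.
Molar mass = 278.923 g/mol.
Mass from S: 1 × 32.06 = 32.060 g/mol.
%S = 32.060 / 278.923 × 100 = 11.49%.

11.49%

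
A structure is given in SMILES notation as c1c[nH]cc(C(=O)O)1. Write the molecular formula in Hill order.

C5H5NO2

Atom tally by fragment:
  pyrrole ring core → C:4 H:5 N:1
  (− 1 ring H displaced by substituents)
  + COOH → C:1 H:1 O:2
Element totals:
  C: 5
  H: 5
  N: 1
  O: 2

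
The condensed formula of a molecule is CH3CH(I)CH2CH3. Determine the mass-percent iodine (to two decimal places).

68.96%

Element totals:
  C: 4
  H: 9
  I: 1
Molecular formula: C4H9I.
Molar mass = 184.020 g/mol.
Mass from I: 1 × 126.904 = 126.904 g/mol.
%I = 126.904 / 184.020 × 100 = 68.96%.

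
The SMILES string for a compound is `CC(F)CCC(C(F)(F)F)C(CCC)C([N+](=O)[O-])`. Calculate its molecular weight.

Atom tally by fragment:
  CH3 → C:1 H:3
  CH(F) → C:1 H:1 F:1
  CH2 → C:1 H:2
  CH2 → C:1 H:2
  CH(CF3) → C:2 H:1 F:3
  CH(CH2CH2CH3) → C:4 H:8
  CH2NO2 → C:1 H:2 N:1 O:2
Element totals:
  C: 11
  H: 19
  F: 4
  N: 1
  O: 2
Molecular formula: C11H19F4NO2.
  M = 11(12.011) + 19(1.008) + 4(18.998) + 14.007 + 2(15.999)
    = 132.121 + 19.152 + 75.992 + 14.007 + 31.998 = 273.270

273.27 g/mol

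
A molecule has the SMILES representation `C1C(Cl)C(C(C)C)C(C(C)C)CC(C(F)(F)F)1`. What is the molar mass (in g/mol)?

Atom tally by fragment:
  cyclohexane ring core → C:6 H:12
  (− 4 ring H displaced by substituents)
  + Cl → Cl:1
  + CH(CH3)2 → C:3 H:7
  + CH(CH3)2 → C:3 H:7
  + CF3 → C:1 F:3
Element totals:
  C: 13
  H: 22
  Cl: 1
  F: 3
Molecular formula: C13H22ClF3.
  M = 13(12.011) + 22(1.008) + 35.45 + 3(18.998)
    = 156.143 + 22.176 + 35.450 + 56.994 = 270.763

270.76 g/mol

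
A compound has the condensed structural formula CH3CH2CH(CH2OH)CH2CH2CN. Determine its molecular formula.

C7H13NO

Element totals:
  C: 7
  H: 13
  N: 1
  O: 1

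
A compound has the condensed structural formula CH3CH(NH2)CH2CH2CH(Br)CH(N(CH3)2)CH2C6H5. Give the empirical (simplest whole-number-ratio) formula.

Atom tally by fragment:
  CH3 → C:1 H:3
  CH(NH2) → C:1 H:3 N:1
  CH2 → C:1 H:2
  CH2 → C:1 H:2
  CH(Br) → C:1 H:1 Br:1
  CH(N(CH3)2) → C:3 H:7 N:1
  CH2C6H5 → C:7 H:7
Element totals:
  C: 15
  H: 25
  Br: 1
  N: 2
Molecular formula: C15H25BrN2.
gcd of subscripts (1, 15, 25, 2) = 1, so the empirical formula equals the molecular formula.

C15H25BrN2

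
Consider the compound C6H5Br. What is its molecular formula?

C6H5Br

Element totals:
  C: 6
  H: 5
  Br: 1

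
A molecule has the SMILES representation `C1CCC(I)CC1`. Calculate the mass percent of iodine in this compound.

Atom tally by fragment:
  cyclohexane ring core → C:6 H:12
  (− 1 ring H displaced by substituents)
  + I → I:1
Element totals:
  C: 6
  H: 11
  I: 1
Molecular formula: C6H11I.
Molar mass = 210.058 g/mol.
Mass from I: 1 × 126.904 = 126.904 g/mol.
%I = 126.904 / 210.058 × 100 = 60.41%.

60.41%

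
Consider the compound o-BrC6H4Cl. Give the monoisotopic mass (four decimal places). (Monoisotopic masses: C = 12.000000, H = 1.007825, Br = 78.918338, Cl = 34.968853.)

189.9185

Atom tally by fragment:
  benzene ring core → C:6 H:6
  (− 2 ring H displaced by substituents)
  + Br → Br:1
  + Cl → Cl:1
Element totals:
  C: 6
  H: 4
  Br: 1
  Cl: 1
Molecular formula: C6H4BrCl.
  M = 6(12.0) + 4(1.007825) + 78.918338 + 34.968853
    = 72.000000 + 4.031300 + 78.918338 + 34.968853 = 189.918491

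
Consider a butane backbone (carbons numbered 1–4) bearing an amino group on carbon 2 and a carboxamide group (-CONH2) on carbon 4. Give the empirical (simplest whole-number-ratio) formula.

Atom tally by fragment:
  CH3 → C:1 H:3
  CH(NH2) → C:1 H:3 N:1
  CH2 → C:1 H:2
  CH2CONH2 → C:2 H:4 O:1 N:1
Element totals:
  C: 5
  H: 12
  N: 2
  O: 1
Molecular formula: C5H12N2O.
gcd of subscripts (5, 12, 2, 1) = 1, so the empirical formula equals the molecular formula.

C5H12N2O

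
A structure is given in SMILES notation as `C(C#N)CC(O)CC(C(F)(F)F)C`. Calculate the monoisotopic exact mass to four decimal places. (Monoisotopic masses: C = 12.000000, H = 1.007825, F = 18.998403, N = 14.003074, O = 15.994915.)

195.0871

Atom tally by fragment:
  NCCH2 → C:2 H:2 N:1
  CH2 → C:1 H:2
  CH(OH) → C:1 H:2 O:1
  CH2 → C:1 H:2
  CH(CF3) → C:2 H:1 F:3
  CH3 → C:1 H:3
Element totals:
  C: 8
  H: 12
  F: 3
  N: 1
  O: 1
Molecular formula: C8H12F3NO.
  M = 8(12.0) + 12(1.007825) + 3(18.998403) + 14.003074 + 15.994915
    = 96.000000 + 12.093900 + 56.995209 + 14.003074 + 15.994915 = 195.087098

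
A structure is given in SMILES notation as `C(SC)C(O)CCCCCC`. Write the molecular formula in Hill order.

C9H20OS

Atom tally by fragment:
  CH3SCH2 → C:2 H:5 S:1
  CH(OH) → C:1 H:2 O:1
  CH2 → C:1 H:2
  CH2 → C:1 H:2
  CH2 → C:1 H:2
  CH2 → C:1 H:2
  CH2 → C:1 H:2
  CH3 → C:1 H:3
Element totals:
  C: 9
  H: 20
  O: 1
  S: 1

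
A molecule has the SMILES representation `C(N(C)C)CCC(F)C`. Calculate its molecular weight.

133.21 g/mol

Atom tally by fragment:
  (CH3)2NCH2 → C:3 H:8 N:1
  CH2 → C:1 H:2
  CH2 → C:1 H:2
  CH(F) → C:1 H:1 F:1
  CH3 → C:1 H:3
Element totals:
  C: 7
  H: 16
  F: 1
  N: 1
Molecular formula: C7H16FN.
  M = 7(12.011) + 16(1.008) + 18.998 + 14.007
    = 84.077 + 16.128 + 18.998 + 14.007 = 133.210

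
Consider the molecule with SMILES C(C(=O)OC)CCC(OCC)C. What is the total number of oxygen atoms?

Atom tally by fragment:
  CH3OOCCH2 → C:3 H:5 O:2
  CH2 → C:1 H:2
  CH2 → C:1 H:2
  CH(OC2H5) → C:3 H:6 O:1
  CH3 → C:1 H:3
Element totals:
  C: 9
  H: 18
  O: 3

3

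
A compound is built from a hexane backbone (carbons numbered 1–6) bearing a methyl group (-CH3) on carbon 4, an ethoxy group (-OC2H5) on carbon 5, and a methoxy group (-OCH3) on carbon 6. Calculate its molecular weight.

174.28 g/mol

Atom tally by fragment:
  CH3 → C:1 H:3
  CH2 → C:1 H:2
  CH2 → C:1 H:2
  CH(CH3) → C:2 H:4
  CH(OC2H5) → C:3 H:6 O:1
  CH2OCH3 → C:2 H:5 O:1
Element totals:
  C: 10
  H: 22
  O: 2
Molecular formula: C10H22O2.
  M = 10(12.011) + 22(1.008) + 2(15.999)
    = 120.110 + 22.176 + 31.998 = 174.284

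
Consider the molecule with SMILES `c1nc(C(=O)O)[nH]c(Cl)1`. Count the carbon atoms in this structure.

4

Atom tally by fragment:
  imidazole ring core → C:3 H:4 N:2
  (− 2 ring H displaced by substituents)
  + COOH → C:1 H:1 O:2
  + Cl → Cl:1
Element totals:
  C: 4
  H: 3
  Cl: 1
  N: 2
  O: 2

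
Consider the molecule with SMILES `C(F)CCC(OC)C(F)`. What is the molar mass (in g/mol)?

Atom tally by fragment:
  FCH2 → C:1 H:2 F:1
  CH2 → C:1 H:2
  CH2 → C:1 H:2
  CH(OCH3) → C:2 H:4 O:1
  CH2F → C:1 H:2 F:1
Element totals:
  C: 6
  H: 12
  F: 2
  O: 1
Molecular formula: C6H12F2O.
  M = 6(12.011) + 12(1.008) + 2(18.998) + 15.999
    = 72.066 + 12.096 + 37.996 + 15.999 = 138.157

138.16 g/mol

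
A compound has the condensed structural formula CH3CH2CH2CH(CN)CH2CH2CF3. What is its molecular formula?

Atom tally by fragment:
  CH3 → C:1 H:3
  CH2 → C:1 H:2
  CH2 → C:1 H:2
  CH(CN) → C:2 H:1 N:1
  CH2 → C:1 H:2
  CH2CF3 → C:2 H:2 F:3
Element totals:
  C: 8
  H: 12
  F: 3
  N: 1

C8H12F3N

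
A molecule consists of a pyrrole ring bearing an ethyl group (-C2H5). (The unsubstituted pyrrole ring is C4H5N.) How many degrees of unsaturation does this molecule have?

3

Atom tally by fragment:
  pyrrole ring core → C:4 H:5 N:1
  (− 1 ring H displaced by substituents)
  + C2H5 → C:2 H:5
Element totals:
  C: 6
  H: 9
  N: 1
Molecular formula: C6H9N.
DoU = (2C + 2 + N − H − X) / 2 = (2·6 + 2 + 1 − 9 − 0) / 2 = 3.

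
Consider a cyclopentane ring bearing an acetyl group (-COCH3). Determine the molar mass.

Atom tally by fragment:
  cyclopentane ring core → C:5 H:10
  (− 1 ring H displaced by substituents)
  + COCH3 → C:2 H:3 O:1
Element totals:
  C: 7
  H: 12
  O: 1
Molecular formula: C7H12O.
  M = 7(12.011) + 12(1.008) + 15.999
    = 84.077 + 12.096 + 15.999 = 112.172

112.17 g/mol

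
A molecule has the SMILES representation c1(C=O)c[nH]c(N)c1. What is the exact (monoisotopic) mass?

Atom tally by fragment:
  pyrrole ring core → C:4 H:5 N:1
  (− 2 ring H displaced by substituents)
  + CHO → C:1 H:1 O:1
  + NH2 → N:1 H:2
Element totals:
  C: 5
  H: 6
  N: 2
  O: 1
Molecular formula: C5H6N2O.
  M = 5(12.0) + 6(1.007825) + 2(14.003074) + 15.994915
    = 60.000000 + 6.046950 + 28.006148 + 15.994915 = 110.048013

110.0480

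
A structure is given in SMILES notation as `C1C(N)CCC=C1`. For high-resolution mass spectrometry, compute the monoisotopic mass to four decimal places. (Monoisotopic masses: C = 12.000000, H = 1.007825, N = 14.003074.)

97.0891

Atom tally by fragment:
  cyclohexene ring core → C:6 H:10
  (− 1 ring H displaced by substituents)
  + NH2 → N:1 H:2
Element totals:
  C: 6
  H: 11
  N: 1
Molecular formula: C6H11N.
  M = 6(12.0) + 11(1.007825) + 14.003074
    = 72.000000 + 11.086075 + 14.003074 = 97.089149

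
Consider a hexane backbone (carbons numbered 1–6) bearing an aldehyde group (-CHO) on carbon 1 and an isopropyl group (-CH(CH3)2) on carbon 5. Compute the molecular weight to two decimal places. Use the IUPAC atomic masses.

Atom tally by fragment:
  OHCCH2 → C:2 H:3 O:1
  CH2 → C:1 H:2
  CH2 → C:1 H:2
  CH2 → C:1 H:2
  CH(CH(CH3)2) → C:4 H:8
  CH3 → C:1 H:3
Element totals:
  C: 10
  H: 20
  O: 1
Molecular formula: C10H20O.
  M = 10(12.011) + 20(1.008) + 15.999
    = 120.110 + 20.160 + 15.999 = 156.269

156.27 g/mol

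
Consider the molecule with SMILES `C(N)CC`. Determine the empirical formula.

C3H9N

Atom tally by fragment:
  H2NCH2 → C:1 H:4 N:1
  CH2 → C:1 H:2
  CH3 → C:1 H:3
Element totals:
  C: 3
  H: 9
  N: 1
Molecular formula: C3H9N.
gcd of subscripts (3, 9, 1) = 1, so the empirical formula equals the molecular formula.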